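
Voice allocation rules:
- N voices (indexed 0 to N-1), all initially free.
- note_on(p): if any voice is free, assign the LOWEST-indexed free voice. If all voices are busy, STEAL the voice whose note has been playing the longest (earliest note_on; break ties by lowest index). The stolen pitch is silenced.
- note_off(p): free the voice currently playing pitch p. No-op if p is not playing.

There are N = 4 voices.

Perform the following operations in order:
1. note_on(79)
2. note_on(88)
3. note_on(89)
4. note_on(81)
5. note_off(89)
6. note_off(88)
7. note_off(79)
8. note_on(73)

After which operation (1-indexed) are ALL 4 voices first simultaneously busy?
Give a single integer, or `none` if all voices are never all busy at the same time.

Answer: 4

Derivation:
Op 1: note_on(79): voice 0 is free -> assigned | voices=[79 - - -]
Op 2: note_on(88): voice 1 is free -> assigned | voices=[79 88 - -]
Op 3: note_on(89): voice 2 is free -> assigned | voices=[79 88 89 -]
Op 4: note_on(81): voice 3 is free -> assigned | voices=[79 88 89 81]
Op 5: note_off(89): free voice 2 | voices=[79 88 - 81]
Op 6: note_off(88): free voice 1 | voices=[79 - - 81]
Op 7: note_off(79): free voice 0 | voices=[- - - 81]
Op 8: note_on(73): voice 0 is free -> assigned | voices=[73 - - 81]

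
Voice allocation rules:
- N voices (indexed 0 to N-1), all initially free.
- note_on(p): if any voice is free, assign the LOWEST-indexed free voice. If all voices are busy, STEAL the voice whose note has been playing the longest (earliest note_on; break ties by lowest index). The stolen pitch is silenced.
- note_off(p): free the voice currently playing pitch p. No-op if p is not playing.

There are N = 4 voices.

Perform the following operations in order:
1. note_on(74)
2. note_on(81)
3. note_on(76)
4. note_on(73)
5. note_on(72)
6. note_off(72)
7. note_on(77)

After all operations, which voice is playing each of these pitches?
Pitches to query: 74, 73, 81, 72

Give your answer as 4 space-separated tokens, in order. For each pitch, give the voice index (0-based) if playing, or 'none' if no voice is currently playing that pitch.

Answer: none 3 1 none

Derivation:
Op 1: note_on(74): voice 0 is free -> assigned | voices=[74 - - -]
Op 2: note_on(81): voice 1 is free -> assigned | voices=[74 81 - -]
Op 3: note_on(76): voice 2 is free -> assigned | voices=[74 81 76 -]
Op 4: note_on(73): voice 3 is free -> assigned | voices=[74 81 76 73]
Op 5: note_on(72): all voices busy, STEAL voice 0 (pitch 74, oldest) -> assign | voices=[72 81 76 73]
Op 6: note_off(72): free voice 0 | voices=[- 81 76 73]
Op 7: note_on(77): voice 0 is free -> assigned | voices=[77 81 76 73]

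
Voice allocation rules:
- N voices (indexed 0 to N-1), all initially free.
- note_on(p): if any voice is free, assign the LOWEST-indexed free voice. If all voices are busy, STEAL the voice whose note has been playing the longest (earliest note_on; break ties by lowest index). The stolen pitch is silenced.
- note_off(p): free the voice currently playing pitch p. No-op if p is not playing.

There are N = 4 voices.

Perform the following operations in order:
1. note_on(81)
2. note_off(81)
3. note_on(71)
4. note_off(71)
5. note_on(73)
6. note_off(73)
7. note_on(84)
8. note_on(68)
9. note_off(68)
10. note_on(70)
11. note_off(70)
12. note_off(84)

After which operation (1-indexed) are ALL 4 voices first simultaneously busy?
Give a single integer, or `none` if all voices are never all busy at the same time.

Answer: none

Derivation:
Op 1: note_on(81): voice 0 is free -> assigned | voices=[81 - - -]
Op 2: note_off(81): free voice 0 | voices=[- - - -]
Op 3: note_on(71): voice 0 is free -> assigned | voices=[71 - - -]
Op 4: note_off(71): free voice 0 | voices=[- - - -]
Op 5: note_on(73): voice 0 is free -> assigned | voices=[73 - - -]
Op 6: note_off(73): free voice 0 | voices=[- - - -]
Op 7: note_on(84): voice 0 is free -> assigned | voices=[84 - - -]
Op 8: note_on(68): voice 1 is free -> assigned | voices=[84 68 - -]
Op 9: note_off(68): free voice 1 | voices=[84 - - -]
Op 10: note_on(70): voice 1 is free -> assigned | voices=[84 70 - -]
Op 11: note_off(70): free voice 1 | voices=[84 - - -]
Op 12: note_off(84): free voice 0 | voices=[- - - -]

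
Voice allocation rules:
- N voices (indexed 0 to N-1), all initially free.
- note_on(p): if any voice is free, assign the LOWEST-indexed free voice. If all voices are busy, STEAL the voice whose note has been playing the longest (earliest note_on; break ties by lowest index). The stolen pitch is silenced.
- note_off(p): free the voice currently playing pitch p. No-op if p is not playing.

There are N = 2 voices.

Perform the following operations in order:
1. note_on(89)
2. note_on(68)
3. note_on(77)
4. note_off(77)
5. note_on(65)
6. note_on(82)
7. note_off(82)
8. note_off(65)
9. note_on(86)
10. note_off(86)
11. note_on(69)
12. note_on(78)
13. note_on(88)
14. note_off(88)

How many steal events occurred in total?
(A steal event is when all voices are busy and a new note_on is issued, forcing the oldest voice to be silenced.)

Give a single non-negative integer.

Answer: 3

Derivation:
Op 1: note_on(89): voice 0 is free -> assigned | voices=[89 -]
Op 2: note_on(68): voice 1 is free -> assigned | voices=[89 68]
Op 3: note_on(77): all voices busy, STEAL voice 0 (pitch 89, oldest) -> assign | voices=[77 68]
Op 4: note_off(77): free voice 0 | voices=[- 68]
Op 5: note_on(65): voice 0 is free -> assigned | voices=[65 68]
Op 6: note_on(82): all voices busy, STEAL voice 1 (pitch 68, oldest) -> assign | voices=[65 82]
Op 7: note_off(82): free voice 1 | voices=[65 -]
Op 8: note_off(65): free voice 0 | voices=[- -]
Op 9: note_on(86): voice 0 is free -> assigned | voices=[86 -]
Op 10: note_off(86): free voice 0 | voices=[- -]
Op 11: note_on(69): voice 0 is free -> assigned | voices=[69 -]
Op 12: note_on(78): voice 1 is free -> assigned | voices=[69 78]
Op 13: note_on(88): all voices busy, STEAL voice 0 (pitch 69, oldest) -> assign | voices=[88 78]
Op 14: note_off(88): free voice 0 | voices=[- 78]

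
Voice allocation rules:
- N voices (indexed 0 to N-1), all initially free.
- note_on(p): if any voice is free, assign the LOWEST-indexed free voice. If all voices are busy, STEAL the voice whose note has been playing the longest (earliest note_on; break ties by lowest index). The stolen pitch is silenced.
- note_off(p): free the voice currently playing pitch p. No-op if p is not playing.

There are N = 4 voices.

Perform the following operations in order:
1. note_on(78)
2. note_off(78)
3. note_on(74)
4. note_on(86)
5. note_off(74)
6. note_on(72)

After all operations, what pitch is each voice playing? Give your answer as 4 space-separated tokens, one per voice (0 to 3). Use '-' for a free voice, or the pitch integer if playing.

Op 1: note_on(78): voice 0 is free -> assigned | voices=[78 - - -]
Op 2: note_off(78): free voice 0 | voices=[- - - -]
Op 3: note_on(74): voice 0 is free -> assigned | voices=[74 - - -]
Op 4: note_on(86): voice 1 is free -> assigned | voices=[74 86 - -]
Op 5: note_off(74): free voice 0 | voices=[- 86 - -]
Op 6: note_on(72): voice 0 is free -> assigned | voices=[72 86 - -]

Answer: 72 86 - -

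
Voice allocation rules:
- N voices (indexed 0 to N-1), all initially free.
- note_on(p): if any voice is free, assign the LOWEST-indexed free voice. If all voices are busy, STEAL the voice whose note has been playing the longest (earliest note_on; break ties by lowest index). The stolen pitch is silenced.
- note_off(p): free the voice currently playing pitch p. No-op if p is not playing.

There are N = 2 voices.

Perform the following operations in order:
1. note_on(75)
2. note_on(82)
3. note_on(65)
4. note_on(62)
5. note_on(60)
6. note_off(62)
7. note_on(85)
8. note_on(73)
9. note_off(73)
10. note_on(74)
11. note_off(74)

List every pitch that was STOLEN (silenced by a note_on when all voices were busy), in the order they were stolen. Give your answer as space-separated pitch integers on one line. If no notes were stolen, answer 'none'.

Answer: 75 82 65 60

Derivation:
Op 1: note_on(75): voice 0 is free -> assigned | voices=[75 -]
Op 2: note_on(82): voice 1 is free -> assigned | voices=[75 82]
Op 3: note_on(65): all voices busy, STEAL voice 0 (pitch 75, oldest) -> assign | voices=[65 82]
Op 4: note_on(62): all voices busy, STEAL voice 1 (pitch 82, oldest) -> assign | voices=[65 62]
Op 5: note_on(60): all voices busy, STEAL voice 0 (pitch 65, oldest) -> assign | voices=[60 62]
Op 6: note_off(62): free voice 1 | voices=[60 -]
Op 7: note_on(85): voice 1 is free -> assigned | voices=[60 85]
Op 8: note_on(73): all voices busy, STEAL voice 0 (pitch 60, oldest) -> assign | voices=[73 85]
Op 9: note_off(73): free voice 0 | voices=[- 85]
Op 10: note_on(74): voice 0 is free -> assigned | voices=[74 85]
Op 11: note_off(74): free voice 0 | voices=[- 85]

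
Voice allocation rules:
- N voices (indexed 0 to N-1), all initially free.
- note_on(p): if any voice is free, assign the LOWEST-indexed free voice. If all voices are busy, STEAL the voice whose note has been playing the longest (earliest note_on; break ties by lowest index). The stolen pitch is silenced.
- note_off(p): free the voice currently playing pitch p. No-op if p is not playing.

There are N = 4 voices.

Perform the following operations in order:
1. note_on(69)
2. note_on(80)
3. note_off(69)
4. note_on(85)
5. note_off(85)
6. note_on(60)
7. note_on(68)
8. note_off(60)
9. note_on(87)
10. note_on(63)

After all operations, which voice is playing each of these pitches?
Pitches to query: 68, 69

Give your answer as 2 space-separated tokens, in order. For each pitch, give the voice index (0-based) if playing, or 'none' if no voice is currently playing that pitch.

Answer: 2 none

Derivation:
Op 1: note_on(69): voice 0 is free -> assigned | voices=[69 - - -]
Op 2: note_on(80): voice 1 is free -> assigned | voices=[69 80 - -]
Op 3: note_off(69): free voice 0 | voices=[- 80 - -]
Op 4: note_on(85): voice 0 is free -> assigned | voices=[85 80 - -]
Op 5: note_off(85): free voice 0 | voices=[- 80 - -]
Op 6: note_on(60): voice 0 is free -> assigned | voices=[60 80 - -]
Op 7: note_on(68): voice 2 is free -> assigned | voices=[60 80 68 -]
Op 8: note_off(60): free voice 0 | voices=[- 80 68 -]
Op 9: note_on(87): voice 0 is free -> assigned | voices=[87 80 68 -]
Op 10: note_on(63): voice 3 is free -> assigned | voices=[87 80 68 63]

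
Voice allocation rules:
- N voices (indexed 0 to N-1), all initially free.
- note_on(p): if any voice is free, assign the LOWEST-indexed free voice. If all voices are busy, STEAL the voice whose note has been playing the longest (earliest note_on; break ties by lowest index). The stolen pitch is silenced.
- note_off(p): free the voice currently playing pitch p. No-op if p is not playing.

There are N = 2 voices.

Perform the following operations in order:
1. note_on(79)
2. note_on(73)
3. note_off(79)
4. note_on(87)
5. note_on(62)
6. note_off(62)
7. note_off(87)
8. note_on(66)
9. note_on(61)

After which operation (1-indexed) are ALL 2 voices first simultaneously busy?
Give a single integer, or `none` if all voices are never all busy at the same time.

Answer: 2

Derivation:
Op 1: note_on(79): voice 0 is free -> assigned | voices=[79 -]
Op 2: note_on(73): voice 1 is free -> assigned | voices=[79 73]
Op 3: note_off(79): free voice 0 | voices=[- 73]
Op 4: note_on(87): voice 0 is free -> assigned | voices=[87 73]
Op 5: note_on(62): all voices busy, STEAL voice 1 (pitch 73, oldest) -> assign | voices=[87 62]
Op 6: note_off(62): free voice 1 | voices=[87 -]
Op 7: note_off(87): free voice 0 | voices=[- -]
Op 8: note_on(66): voice 0 is free -> assigned | voices=[66 -]
Op 9: note_on(61): voice 1 is free -> assigned | voices=[66 61]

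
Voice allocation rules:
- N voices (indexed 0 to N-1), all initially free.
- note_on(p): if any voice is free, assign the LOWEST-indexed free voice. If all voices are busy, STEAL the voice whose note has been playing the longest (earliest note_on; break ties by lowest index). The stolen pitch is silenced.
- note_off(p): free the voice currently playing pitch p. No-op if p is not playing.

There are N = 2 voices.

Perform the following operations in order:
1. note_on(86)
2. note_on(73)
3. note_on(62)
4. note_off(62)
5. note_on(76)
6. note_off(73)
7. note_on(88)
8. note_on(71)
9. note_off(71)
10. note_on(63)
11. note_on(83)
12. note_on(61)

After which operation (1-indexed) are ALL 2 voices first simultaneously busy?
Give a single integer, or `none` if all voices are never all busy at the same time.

Op 1: note_on(86): voice 0 is free -> assigned | voices=[86 -]
Op 2: note_on(73): voice 1 is free -> assigned | voices=[86 73]
Op 3: note_on(62): all voices busy, STEAL voice 0 (pitch 86, oldest) -> assign | voices=[62 73]
Op 4: note_off(62): free voice 0 | voices=[- 73]
Op 5: note_on(76): voice 0 is free -> assigned | voices=[76 73]
Op 6: note_off(73): free voice 1 | voices=[76 -]
Op 7: note_on(88): voice 1 is free -> assigned | voices=[76 88]
Op 8: note_on(71): all voices busy, STEAL voice 0 (pitch 76, oldest) -> assign | voices=[71 88]
Op 9: note_off(71): free voice 0 | voices=[- 88]
Op 10: note_on(63): voice 0 is free -> assigned | voices=[63 88]
Op 11: note_on(83): all voices busy, STEAL voice 1 (pitch 88, oldest) -> assign | voices=[63 83]
Op 12: note_on(61): all voices busy, STEAL voice 0 (pitch 63, oldest) -> assign | voices=[61 83]

Answer: 2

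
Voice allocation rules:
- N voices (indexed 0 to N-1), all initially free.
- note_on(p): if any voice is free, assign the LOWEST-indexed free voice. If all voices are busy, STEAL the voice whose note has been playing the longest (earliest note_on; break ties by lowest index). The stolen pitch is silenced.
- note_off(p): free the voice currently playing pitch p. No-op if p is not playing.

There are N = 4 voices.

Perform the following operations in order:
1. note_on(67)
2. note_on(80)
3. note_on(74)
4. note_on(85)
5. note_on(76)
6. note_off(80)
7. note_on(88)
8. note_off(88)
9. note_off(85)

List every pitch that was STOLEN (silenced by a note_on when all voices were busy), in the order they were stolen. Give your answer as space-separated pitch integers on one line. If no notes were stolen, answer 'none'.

Op 1: note_on(67): voice 0 is free -> assigned | voices=[67 - - -]
Op 2: note_on(80): voice 1 is free -> assigned | voices=[67 80 - -]
Op 3: note_on(74): voice 2 is free -> assigned | voices=[67 80 74 -]
Op 4: note_on(85): voice 3 is free -> assigned | voices=[67 80 74 85]
Op 5: note_on(76): all voices busy, STEAL voice 0 (pitch 67, oldest) -> assign | voices=[76 80 74 85]
Op 6: note_off(80): free voice 1 | voices=[76 - 74 85]
Op 7: note_on(88): voice 1 is free -> assigned | voices=[76 88 74 85]
Op 8: note_off(88): free voice 1 | voices=[76 - 74 85]
Op 9: note_off(85): free voice 3 | voices=[76 - 74 -]

Answer: 67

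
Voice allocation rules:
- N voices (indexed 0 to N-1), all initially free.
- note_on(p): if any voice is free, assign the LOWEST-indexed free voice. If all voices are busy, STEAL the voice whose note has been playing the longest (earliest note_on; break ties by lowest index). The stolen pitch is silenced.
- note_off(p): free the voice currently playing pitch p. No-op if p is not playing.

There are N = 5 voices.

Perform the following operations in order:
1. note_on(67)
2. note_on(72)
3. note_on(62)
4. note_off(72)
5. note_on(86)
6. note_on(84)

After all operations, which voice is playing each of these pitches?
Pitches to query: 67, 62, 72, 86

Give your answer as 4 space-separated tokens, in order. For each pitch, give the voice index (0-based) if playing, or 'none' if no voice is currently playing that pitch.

Answer: 0 2 none 1

Derivation:
Op 1: note_on(67): voice 0 is free -> assigned | voices=[67 - - - -]
Op 2: note_on(72): voice 1 is free -> assigned | voices=[67 72 - - -]
Op 3: note_on(62): voice 2 is free -> assigned | voices=[67 72 62 - -]
Op 4: note_off(72): free voice 1 | voices=[67 - 62 - -]
Op 5: note_on(86): voice 1 is free -> assigned | voices=[67 86 62 - -]
Op 6: note_on(84): voice 3 is free -> assigned | voices=[67 86 62 84 -]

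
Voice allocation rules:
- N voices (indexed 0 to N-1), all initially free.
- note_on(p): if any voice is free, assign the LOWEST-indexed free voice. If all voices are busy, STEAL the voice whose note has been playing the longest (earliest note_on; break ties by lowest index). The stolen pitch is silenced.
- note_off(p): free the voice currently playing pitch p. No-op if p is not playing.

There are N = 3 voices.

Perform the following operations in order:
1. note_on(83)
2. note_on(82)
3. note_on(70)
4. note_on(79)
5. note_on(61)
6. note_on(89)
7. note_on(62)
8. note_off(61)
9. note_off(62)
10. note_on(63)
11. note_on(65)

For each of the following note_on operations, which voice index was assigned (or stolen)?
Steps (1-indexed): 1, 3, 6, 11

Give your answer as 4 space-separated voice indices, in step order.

Answer: 0 2 2 1

Derivation:
Op 1: note_on(83): voice 0 is free -> assigned | voices=[83 - -]
Op 2: note_on(82): voice 1 is free -> assigned | voices=[83 82 -]
Op 3: note_on(70): voice 2 is free -> assigned | voices=[83 82 70]
Op 4: note_on(79): all voices busy, STEAL voice 0 (pitch 83, oldest) -> assign | voices=[79 82 70]
Op 5: note_on(61): all voices busy, STEAL voice 1 (pitch 82, oldest) -> assign | voices=[79 61 70]
Op 6: note_on(89): all voices busy, STEAL voice 2 (pitch 70, oldest) -> assign | voices=[79 61 89]
Op 7: note_on(62): all voices busy, STEAL voice 0 (pitch 79, oldest) -> assign | voices=[62 61 89]
Op 8: note_off(61): free voice 1 | voices=[62 - 89]
Op 9: note_off(62): free voice 0 | voices=[- - 89]
Op 10: note_on(63): voice 0 is free -> assigned | voices=[63 - 89]
Op 11: note_on(65): voice 1 is free -> assigned | voices=[63 65 89]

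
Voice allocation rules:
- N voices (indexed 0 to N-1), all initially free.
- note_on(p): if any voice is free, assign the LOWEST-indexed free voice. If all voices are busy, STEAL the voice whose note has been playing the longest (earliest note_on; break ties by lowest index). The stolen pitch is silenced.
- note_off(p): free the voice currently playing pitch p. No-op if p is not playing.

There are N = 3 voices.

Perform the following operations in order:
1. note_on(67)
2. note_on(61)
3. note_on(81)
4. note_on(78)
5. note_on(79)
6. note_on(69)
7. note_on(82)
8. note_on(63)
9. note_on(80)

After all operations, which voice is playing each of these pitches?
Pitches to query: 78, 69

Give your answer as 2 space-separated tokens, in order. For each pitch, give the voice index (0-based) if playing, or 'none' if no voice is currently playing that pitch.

Op 1: note_on(67): voice 0 is free -> assigned | voices=[67 - -]
Op 2: note_on(61): voice 1 is free -> assigned | voices=[67 61 -]
Op 3: note_on(81): voice 2 is free -> assigned | voices=[67 61 81]
Op 4: note_on(78): all voices busy, STEAL voice 0 (pitch 67, oldest) -> assign | voices=[78 61 81]
Op 5: note_on(79): all voices busy, STEAL voice 1 (pitch 61, oldest) -> assign | voices=[78 79 81]
Op 6: note_on(69): all voices busy, STEAL voice 2 (pitch 81, oldest) -> assign | voices=[78 79 69]
Op 7: note_on(82): all voices busy, STEAL voice 0 (pitch 78, oldest) -> assign | voices=[82 79 69]
Op 8: note_on(63): all voices busy, STEAL voice 1 (pitch 79, oldest) -> assign | voices=[82 63 69]
Op 9: note_on(80): all voices busy, STEAL voice 2 (pitch 69, oldest) -> assign | voices=[82 63 80]

Answer: none none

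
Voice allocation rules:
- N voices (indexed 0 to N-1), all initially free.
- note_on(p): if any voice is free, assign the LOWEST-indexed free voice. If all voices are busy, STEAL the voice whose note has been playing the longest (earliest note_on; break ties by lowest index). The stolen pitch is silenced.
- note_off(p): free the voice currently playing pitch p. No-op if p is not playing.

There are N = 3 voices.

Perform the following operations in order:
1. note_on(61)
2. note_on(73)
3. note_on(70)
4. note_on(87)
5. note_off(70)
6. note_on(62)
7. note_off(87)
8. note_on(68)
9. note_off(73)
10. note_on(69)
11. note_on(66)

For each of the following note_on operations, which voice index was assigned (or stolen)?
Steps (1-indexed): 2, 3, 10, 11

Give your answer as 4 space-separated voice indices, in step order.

Answer: 1 2 1 2

Derivation:
Op 1: note_on(61): voice 0 is free -> assigned | voices=[61 - -]
Op 2: note_on(73): voice 1 is free -> assigned | voices=[61 73 -]
Op 3: note_on(70): voice 2 is free -> assigned | voices=[61 73 70]
Op 4: note_on(87): all voices busy, STEAL voice 0 (pitch 61, oldest) -> assign | voices=[87 73 70]
Op 5: note_off(70): free voice 2 | voices=[87 73 -]
Op 6: note_on(62): voice 2 is free -> assigned | voices=[87 73 62]
Op 7: note_off(87): free voice 0 | voices=[- 73 62]
Op 8: note_on(68): voice 0 is free -> assigned | voices=[68 73 62]
Op 9: note_off(73): free voice 1 | voices=[68 - 62]
Op 10: note_on(69): voice 1 is free -> assigned | voices=[68 69 62]
Op 11: note_on(66): all voices busy, STEAL voice 2 (pitch 62, oldest) -> assign | voices=[68 69 66]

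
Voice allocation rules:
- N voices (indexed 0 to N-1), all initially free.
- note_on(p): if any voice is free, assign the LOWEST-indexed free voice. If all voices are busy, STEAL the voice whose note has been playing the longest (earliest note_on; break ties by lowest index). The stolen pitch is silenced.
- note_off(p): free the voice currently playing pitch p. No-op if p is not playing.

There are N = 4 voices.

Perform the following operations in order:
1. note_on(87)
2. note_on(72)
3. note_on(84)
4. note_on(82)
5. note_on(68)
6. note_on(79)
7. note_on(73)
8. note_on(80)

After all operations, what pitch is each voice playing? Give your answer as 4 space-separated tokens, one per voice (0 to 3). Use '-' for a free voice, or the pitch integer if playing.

Op 1: note_on(87): voice 0 is free -> assigned | voices=[87 - - -]
Op 2: note_on(72): voice 1 is free -> assigned | voices=[87 72 - -]
Op 3: note_on(84): voice 2 is free -> assigned | voices=[87 72 84 -]
Op 4: note_on(82): voice 3 is free -> assigned | voices=[87 72 84 82]
Op 5: note_on(68): all voices busy, STEAL voice 0 (pitch 87, oldest) -> assign | voices=[68 72 84 82]
Op 6: note_on(79): all voices busy, STEAL voice 1 (pitch 72, oldest) -> assign | voices=[68 79 84 82]
Op 7: note_on(73): all voices busy, STEAL voice 2 (pitch 84, oldest) -> assign | voices=[68 79 73 82]
Op 8: note_on(80): all voices busy, STEAL voice 3 (pitch 82, oldest) -> assign | voices=[68 79 73 80]

Answer: 68 79 73 80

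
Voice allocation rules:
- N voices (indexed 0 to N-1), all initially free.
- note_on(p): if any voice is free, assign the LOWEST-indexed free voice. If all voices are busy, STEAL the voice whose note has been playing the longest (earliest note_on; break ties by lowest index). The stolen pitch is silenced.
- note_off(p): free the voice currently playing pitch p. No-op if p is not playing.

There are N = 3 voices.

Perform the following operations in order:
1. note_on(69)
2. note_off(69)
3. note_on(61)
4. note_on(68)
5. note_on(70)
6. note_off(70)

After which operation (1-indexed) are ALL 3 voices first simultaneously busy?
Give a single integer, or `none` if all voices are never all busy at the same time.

Answer: 5

Derivation:
Op 1: note_on(69): voice 0 is free -> assigned | voices=[69 - -]
Op 2: note_off(69): free voice 0 | voices=[- - -]
Op 3: note_on(61): voice 0 is free -> assigned | voices=[61 - -]
Op 4: note_on(68): voice 1 is free -> assigned | voices=[61 68 -]
Op 5: note_on(70): voice 2 is free -> assigned | voices=[61 68 70]
Op 6: note_off(70): free voice 2 | voices=[61 68 -]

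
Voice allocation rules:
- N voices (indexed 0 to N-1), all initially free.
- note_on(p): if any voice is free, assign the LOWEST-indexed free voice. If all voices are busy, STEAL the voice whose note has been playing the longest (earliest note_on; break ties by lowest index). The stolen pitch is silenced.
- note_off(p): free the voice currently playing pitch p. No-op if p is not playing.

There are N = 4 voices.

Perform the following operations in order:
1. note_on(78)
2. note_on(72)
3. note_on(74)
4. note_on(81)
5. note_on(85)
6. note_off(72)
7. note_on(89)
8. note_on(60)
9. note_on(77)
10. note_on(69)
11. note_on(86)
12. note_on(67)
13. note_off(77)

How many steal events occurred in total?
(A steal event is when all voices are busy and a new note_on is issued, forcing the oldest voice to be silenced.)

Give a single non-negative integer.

Answer: 6

Derivation:
Op 1: note_on(78): voice 0 is free -> assigned | voices=[78 - - -]
Op 2: note_on(72): voice 1 is free -> assigned | voices=[78 72 - -]
Op 3: note_on(74): voice 2 is free -> assigned | voices=[78 72 74 -]
Op 4: note_on(81): voice 3 is free -> assigned | voices=[78 72 74 81]
Op 5: note_on(85): all voices busy, STEAL voice 0 (pitch 78, oldest) -> assign | voices=[85 72 74 81]
Op 6: note_off(72): free voice 1 | voices=[85 - 74 81]
Op 7: note_on(89): voice 1 is free -> assigned | voices=[85 89 74 81]
Op 8: note_on(60): all voices busy, STEAL voice 2 (pitch 74, oldest) -> assign | voices=[85 89 60 81]
Op 9: note_on(77): all voices busy, STEAL voice 3 (pitch 81, oldest) -> assign | voices=[85 89 60 77]
Op 10: note_on(69): all voices busy, STEAL voice 0 (pitch 85, oldest) -> assign | voices=[69 89 60 77]
Op 11: note_on(86): all voices busy, STEAL voice 1 (pitch 89, oldest) -> assign | voices=[69 86 60 77]
Op 12: note_on(67): all voices busy, STEAL voice 2 (pitch 60, oldest) -> assign | voices=[69 86 67 77]
Op 13: note_off(77): free voice 3 | voices=[69 86 67 -]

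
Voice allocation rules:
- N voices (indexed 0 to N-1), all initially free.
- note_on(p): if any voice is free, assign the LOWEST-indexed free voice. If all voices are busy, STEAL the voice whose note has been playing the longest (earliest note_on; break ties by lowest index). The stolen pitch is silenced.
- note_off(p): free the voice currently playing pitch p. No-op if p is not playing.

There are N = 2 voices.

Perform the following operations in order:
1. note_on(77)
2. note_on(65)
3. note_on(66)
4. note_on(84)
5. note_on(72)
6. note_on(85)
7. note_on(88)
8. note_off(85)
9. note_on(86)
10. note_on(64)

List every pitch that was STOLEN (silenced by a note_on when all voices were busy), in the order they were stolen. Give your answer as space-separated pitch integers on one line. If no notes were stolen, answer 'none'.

Answer: 77 65 66 84 72 88

Derivation:
Op 1: note_on(77): voice 0 is free -> assigned | voices=[77 -]
Op 2: note_on(65): voice 1 is free -> assigned | voices=[77 65]
Op 3: note_on(66): all voices busy, STEAL voice 0 (pitch 77, oldest) -> assign | voices=[66 65]
Op 4: note_on(84): all voices busy, STEAL voice 1 (pitch 65, oldest) -> assign | voices=[66 84]
Op 5: note_on(72): all voices busy, STEAL voice 0 (pitch 66, oldest) -> assign | voices=[72 84]
Op 6: note_on(85): all voices busy, STEAL voice 1 (pitch 84, oldest) -> assign | voices=[72 85]
Op 7: note_on(88): all voices busy, STEAL voice 0 (pitch 72, oldest) -> assign | voices=[88 85]
Op 8: note_off(85): free voice 1 | voices=[88 -]
Op 9: note_on(86): voice 1 is free -> assigned | voices=[88 86]
Op 10: note_on(64): all voices busy, STEAL voice 0 (pitch 88, oldest) -> assign | voices=[64 86]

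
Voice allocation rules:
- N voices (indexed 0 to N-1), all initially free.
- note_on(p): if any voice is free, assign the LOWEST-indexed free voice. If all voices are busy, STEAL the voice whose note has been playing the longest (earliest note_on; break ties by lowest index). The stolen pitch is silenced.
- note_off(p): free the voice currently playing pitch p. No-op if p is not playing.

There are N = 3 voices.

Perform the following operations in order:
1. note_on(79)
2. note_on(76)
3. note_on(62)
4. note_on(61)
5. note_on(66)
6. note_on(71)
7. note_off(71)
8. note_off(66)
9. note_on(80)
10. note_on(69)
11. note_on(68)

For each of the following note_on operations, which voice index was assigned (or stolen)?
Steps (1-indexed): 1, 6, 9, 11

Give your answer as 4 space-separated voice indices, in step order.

Op 1: note_on(79): voice 0 is free -> assigned | voices=[79 - -]
Op 2: note_on(76): voice 1 is free -> assigned | voices=[79 76 -]
Op 3: note_on(62): voice 2 is free -> assigned | voices=[79 76 62]
Op 4: note_on(61): all voices busy, STEAL voice 0 (pitch 79, oldest) -> assign | voices=[61 76 62]
Op 5: note_on(66): all voices busy, STEAL voice 1 (pitch 76, oldest) -> assign | voices=[61 66 62]
Op 6: note_on(71): all voices busy, STEAL voice 2 (pitch 62, oldest) -> assign | voices=[61 66 71]
Op 7: note_off(71): free voice 2 | voices=[61 66 -]
Op 8: note_off(66): free voice 1 | voices=[61 - -]
Op 9: note_on(80): voice 1 is free -> assigned | voices=[61 80 -]
Op 10: note_on(69): voice 2 is free -> assigned | voices=[61 80 69]
Op 11: note_on(68): all voices busy, STEAL voice 0 (pitch 61, oldest) -> assign | voices=[68 80 69]

Answer: 0 2 1 0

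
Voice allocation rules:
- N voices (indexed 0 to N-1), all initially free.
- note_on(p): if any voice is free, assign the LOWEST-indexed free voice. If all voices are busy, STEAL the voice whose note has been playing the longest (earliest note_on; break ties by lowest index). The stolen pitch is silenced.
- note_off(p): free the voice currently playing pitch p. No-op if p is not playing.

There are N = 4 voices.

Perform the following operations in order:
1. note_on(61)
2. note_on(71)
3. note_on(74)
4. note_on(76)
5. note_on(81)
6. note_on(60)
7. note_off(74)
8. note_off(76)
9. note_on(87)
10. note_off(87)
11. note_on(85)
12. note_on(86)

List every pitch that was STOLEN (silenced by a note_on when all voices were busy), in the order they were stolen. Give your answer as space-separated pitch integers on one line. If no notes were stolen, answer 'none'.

Op 1: note_on(61): voice 0 is free -> assigned | voices=[61 - - -]
Op 2: note_on(71): voice 1 is free -> assigned | voices=[61 71 - -]
Op 3: note_on(74): voice 2 is free -> assigned | voices=[61 71 74 -]
Op 4: note_on(76): voice 3 is free -> assigned | voices=[61 71 74 76]
Op 5: note_on(81): all voices busy, STEAL voice 0 (pitch 61, oldest) -> assign | voices=[81 71 74 76]
Op 6: note_on(60): all voices busy, STEAL voice 1 (pitch 71, oldest) -> assign | voices=[81 60 74 76]
Op 7: note_off(74): free voice 2 | voices=[81 60 - 76]
Op 8: note_off(76): free voice 3 | voices=[81 60 - -]
Op 9: note_on(87): voice 2 is free -> assigned | voices=[81 60 87 -]
Op 10: note_off(87): free voice 2 | voices=[81 60 - -]
Op 11: note_on(85): voice 2 is free -> assigned | voices=[81 60 85 -]
Op 12: note_on(86): voice 3 is free -> assigned | voices=[81 60 85 86]

Answer: 61 71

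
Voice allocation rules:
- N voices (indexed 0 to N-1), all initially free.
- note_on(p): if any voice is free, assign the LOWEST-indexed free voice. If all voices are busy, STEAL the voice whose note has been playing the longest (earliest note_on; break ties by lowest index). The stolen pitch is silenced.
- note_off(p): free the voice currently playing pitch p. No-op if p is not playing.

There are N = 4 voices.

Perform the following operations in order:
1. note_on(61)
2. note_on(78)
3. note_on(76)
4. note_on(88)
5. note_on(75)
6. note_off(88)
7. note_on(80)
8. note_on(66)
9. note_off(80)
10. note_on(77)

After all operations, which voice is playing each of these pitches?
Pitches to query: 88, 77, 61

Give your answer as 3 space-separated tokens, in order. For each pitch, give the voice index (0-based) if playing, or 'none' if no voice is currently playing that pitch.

Op 1: note_on(61): voice 0 is free -> assigned | voices=[61 - - -]
Op 2: note_on(78): voice 1 is free -> assigned | voices=[61 78 - -]
Op 3: note_on(76): voice 2 is free -> assigned | voices=[61 78 76 -]
Op 4: note_on(88): voice 3 is free -> assigned | voices=[61 78 76 88]
Op 5: note_on(75): all voices busy, STEAL voice 0 (pitch 61, oldest) -> assign | voices=[75 78 76 88]
Op 6: note_off(88): free voice 3 | voices=[75 78 76 -]
Op 7: note_on(80): voice 3 is free -> assigned | voices=[75 78 76 80]
Op 8: note_on(66): all voices busy, STEAL voice 1 (pitch 78, oldest) -> assign | voices=[75 66 76 80]
Op 9: note_off(80): free voice 3 | voices=[75 66 76 -]
Op 10: note_on(77): voice 3 is free -> assigned | voices=[75 66 76 77]

Answer: none 3 none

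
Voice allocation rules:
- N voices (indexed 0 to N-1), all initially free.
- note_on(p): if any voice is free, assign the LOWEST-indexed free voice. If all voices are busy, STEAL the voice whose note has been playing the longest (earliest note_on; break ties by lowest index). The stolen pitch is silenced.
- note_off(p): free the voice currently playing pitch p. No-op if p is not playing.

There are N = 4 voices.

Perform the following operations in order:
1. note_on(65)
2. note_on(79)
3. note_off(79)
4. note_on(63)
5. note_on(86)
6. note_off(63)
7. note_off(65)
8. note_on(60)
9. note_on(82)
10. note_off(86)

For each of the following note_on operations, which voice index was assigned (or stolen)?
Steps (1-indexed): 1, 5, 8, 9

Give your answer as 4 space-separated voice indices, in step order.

Op 1: note_on(65): voice 0 is free -> assigned | voices=[65 - - -]
Op 2: note_on(79): voice 1 is free -> assigned | voices=[65 79 - -]
Op 3: note_off(79): free voice 1 | voices=[65 - - -]
Op 4: note_on(63): voice 1 is free -> assigned | voices=[65 63 - -]
Op 5: note_on(86): voice 2 is free -> assigned | voices=[65 63 86 -]
Op 6: note_off(63): free voice 1 | voices=[65 - 86 -]
Op 7: note_off(65): free voice 0 | voices=[- - 86 -]
Op 8: note_on(60): voice 0 is free -> assigned | voices=[60 - 86 -]
Op 9: note_on(82): voice 1 is free -> assigned | voices=[60 82 86 -]
Op 10: note_off(86): free voice 2 | voices=[60 82 - -]

Answer: 0 2 0 1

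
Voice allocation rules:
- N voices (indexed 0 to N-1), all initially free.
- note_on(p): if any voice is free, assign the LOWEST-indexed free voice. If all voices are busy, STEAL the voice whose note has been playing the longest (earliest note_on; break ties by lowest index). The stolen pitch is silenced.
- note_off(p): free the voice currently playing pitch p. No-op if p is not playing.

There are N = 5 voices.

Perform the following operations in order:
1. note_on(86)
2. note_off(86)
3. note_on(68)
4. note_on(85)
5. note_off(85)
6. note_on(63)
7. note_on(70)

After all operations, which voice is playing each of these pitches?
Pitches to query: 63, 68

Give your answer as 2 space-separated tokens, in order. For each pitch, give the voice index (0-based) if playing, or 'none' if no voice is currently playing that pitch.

Op 1: note_on(86): voice 0 is free -> assigned | voices=[86 - - - -]
Op 2: note_off(86): free voice 0 | voices=[- - - - -]
Op 3: note_on(68): voice 0 is free -> assigned | voices=[68 - - - -]
Op 4: note_on(85): voice 1 is free -> assigned | voices=[68 85 - - -]
Op 5: note_off(85): free voice 1 | voices=[68 - - - -]
Op 6: note_on(63): voice 1 is free -> assigned | voices=[68 63 - - -]
Op 7: note_on(70): voice 2 is free -> assigned | voices=[68 63 70 - -]

Answer: 1 0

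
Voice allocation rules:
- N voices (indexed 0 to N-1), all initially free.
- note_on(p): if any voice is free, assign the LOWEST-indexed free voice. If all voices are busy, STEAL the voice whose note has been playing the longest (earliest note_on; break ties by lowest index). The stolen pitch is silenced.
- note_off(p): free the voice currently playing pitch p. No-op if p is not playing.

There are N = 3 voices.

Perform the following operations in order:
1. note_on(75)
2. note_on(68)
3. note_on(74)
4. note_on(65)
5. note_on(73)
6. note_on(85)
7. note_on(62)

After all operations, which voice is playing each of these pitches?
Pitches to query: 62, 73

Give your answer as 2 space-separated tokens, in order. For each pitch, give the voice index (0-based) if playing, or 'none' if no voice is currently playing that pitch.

Answer: 0 1

Derivation:
Op 1: note_on(75): voice 0 is free -> assigned | voices=[75 - -]
Op 2: note_on(68): voice 1 is free -> assigned | voices=[75 68 -]
Op 3: note_on(74): voice 2 is free -> assigned | voices=[75 68 74]
Op 4: note_on(65): all voices busy, STEAL voice 0 (pitch 75, oldest) -> assign | voices=[65 68 74]
Op 5: note_on(73): all voices busy, STEAL voice 1 (pitch 68, oldest) -> assign | voices=[65 73 74]
Op 6: note_on(85): all voices busy, STEAL voice 2 (pitch 74, oldest) -> assign | voices=[65 73 85]
Op 7: note_on(62): all voices busy, STEAL voice 0 (pitch 65, oldest) -> assign | voices=[62 73 85]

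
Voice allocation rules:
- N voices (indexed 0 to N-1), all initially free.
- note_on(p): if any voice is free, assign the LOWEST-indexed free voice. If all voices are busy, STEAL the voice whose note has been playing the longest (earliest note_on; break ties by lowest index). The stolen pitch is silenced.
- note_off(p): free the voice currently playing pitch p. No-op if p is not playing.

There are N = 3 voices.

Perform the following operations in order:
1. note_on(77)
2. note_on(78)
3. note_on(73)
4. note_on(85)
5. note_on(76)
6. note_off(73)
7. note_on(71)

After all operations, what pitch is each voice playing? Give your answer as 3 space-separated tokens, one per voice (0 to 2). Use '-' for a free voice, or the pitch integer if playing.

Answer: 85 76 71

Derivation:
Op 1: note_on(77): voice 0 is free -> assigned | voices=[77 - -]
Op 2: note_on(78): voice 1 is free -> assigned | voices=[77 78 -]
Op 3: note_on(73): voice 2 is free -> assigned | voices=[77 78 73]
Op 4: note_on(85): all voices busy, STEAL voice 0 (pitch 77, oldest) -> assign | voices=[85 78 73]
Op 5: note_on(76): all voices busy, STEAL voice 1 (pitch 78, oldest) -> assign | voices=[85 76 73]
Op 6: note_off(73): free voice 2 | voices=[85 76 -]
Op 7: note_on(71): voice 2 is free -> assigned | voices=[85 76 71]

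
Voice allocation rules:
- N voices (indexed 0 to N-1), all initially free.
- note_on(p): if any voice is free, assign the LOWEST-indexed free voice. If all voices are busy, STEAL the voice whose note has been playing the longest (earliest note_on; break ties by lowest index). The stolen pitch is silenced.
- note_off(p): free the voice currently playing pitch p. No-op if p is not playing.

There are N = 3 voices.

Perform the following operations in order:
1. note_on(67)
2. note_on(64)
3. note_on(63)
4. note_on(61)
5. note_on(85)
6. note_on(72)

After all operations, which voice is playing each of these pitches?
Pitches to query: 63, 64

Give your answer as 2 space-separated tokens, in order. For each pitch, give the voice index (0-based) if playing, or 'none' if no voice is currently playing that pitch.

Answer: none none

Derivation:
Op 1: note_on(67): voice 0 is free -> assigned | voices=[67 - -]
Op 2: note_on(64): voice 1 is free -> assigned | voices=[67 64 -]
Op 3: note_on(63): voice 2 is free -> assigned | voices=[67 64 63]
Op 4: note_on(61): all voices busy, STEAL voice 0 (pitch 67, oldest) -> assign | voices=[61 64 63]
Op 5: note_on(85): all voices busy, STEAL voice 1 (pitch 64, oldest) -> assign | voices=[61 85 63]
Op 6: note_on(72): all voices busy, STEAL voice 2 (pitch 63, oldest) -> assign | voices=[61 85 72]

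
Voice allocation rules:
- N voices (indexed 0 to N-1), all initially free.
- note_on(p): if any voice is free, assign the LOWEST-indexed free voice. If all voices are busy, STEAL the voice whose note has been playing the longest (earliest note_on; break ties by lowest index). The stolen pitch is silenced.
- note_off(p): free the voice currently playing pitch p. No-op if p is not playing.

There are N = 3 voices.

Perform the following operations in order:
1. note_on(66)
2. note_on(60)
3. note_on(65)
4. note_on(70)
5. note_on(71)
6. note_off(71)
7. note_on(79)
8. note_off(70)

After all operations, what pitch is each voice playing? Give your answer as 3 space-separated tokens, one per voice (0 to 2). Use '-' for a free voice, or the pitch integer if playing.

Answer: - 79 65

Derivation:
Op 1: note_on(66): voice 0 is free -> assigned | voices=[66 - -]
Op 2: note_on(60): voice 1 is free -> assigned | voices=[66 60 -]
Op 3: note_on(65): voice 2 is free -> assigned | voices=[66 60 65]
Op 4: note_on(70): all voices busy, STEAL voice 0 (pitch 66, oldest) -> assign | voices=[70 60 65]
Op 5: note_on(71): all voices busy, STEAL voice 1 (pitch 60, oldest) -> assign | voices=[70 71 65]
Op 6: note_off(71): free voice 1 | voices=[70 - 65]
Op 7: note_on(79): voice 1 is free -> assigned | voices=[70 79 65]
Op 8: note_off(70): free voice 0 | voices=[- 79 65]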